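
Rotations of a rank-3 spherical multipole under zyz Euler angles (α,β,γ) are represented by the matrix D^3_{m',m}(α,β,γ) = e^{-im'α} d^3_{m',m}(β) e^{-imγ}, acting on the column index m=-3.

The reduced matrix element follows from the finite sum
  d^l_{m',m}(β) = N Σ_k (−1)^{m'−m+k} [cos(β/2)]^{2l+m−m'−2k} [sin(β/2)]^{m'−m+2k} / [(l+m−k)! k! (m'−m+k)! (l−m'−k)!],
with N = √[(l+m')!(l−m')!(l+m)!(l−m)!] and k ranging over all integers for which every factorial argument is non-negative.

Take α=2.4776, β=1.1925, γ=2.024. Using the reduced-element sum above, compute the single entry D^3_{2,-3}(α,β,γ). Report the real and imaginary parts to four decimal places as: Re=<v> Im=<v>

First d^3_{2,-3}(β=1.1925), then the phase factors e^{-i(2)α} and e^{-i(-3)γ}:
Half-angle: c=0.827447, s=0.561544. N=√(120·1·1·720)=293.938769
k: max(0,(-3)−(2))=0 … min(3+(-3),3−(2))=0
  k=0: (−1)^5·293.9388/(120)·0.8274^1·0.5615^5 = -0.113170
d^3_{2,-3}(1.1925) = -0.113170
Phases: e^{-i·(2)·2.4776}=+0.240432+0.970666i, e^{-i·(-3)·2.0240}=+0.977783-0.209619i ⇒ D=-0.049632-0.101706i

Re=-0.0496 Im=-0.1017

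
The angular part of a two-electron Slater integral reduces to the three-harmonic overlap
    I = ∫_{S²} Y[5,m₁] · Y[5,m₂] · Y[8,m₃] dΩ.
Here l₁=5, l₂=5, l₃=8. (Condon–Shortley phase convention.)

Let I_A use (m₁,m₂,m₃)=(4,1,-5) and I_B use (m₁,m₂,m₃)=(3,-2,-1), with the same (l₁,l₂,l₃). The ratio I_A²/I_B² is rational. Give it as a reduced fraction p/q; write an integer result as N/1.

Same 5,5,8: normalisation and zero-m 3j drop out of the ratio.
A: Δ: 2! 8! 8! / 19! → 1/37413090; sum: t=0:+1/14515200 t=1:−1/29030400 = 1/29030400; 3j²(5 5 8; 4 1 -5) = Δ·Π!·Σ² = 12/1615  (sign -1)
B: Δ: 2! 8! 8! / 19! → 1/37413090; sum: t=0:+1/2073600 t=1:−1/7257600 t=2:+1/406425600 = 47/135475200; 3j²(5 5 8; 3 -2 -1) = Δ·Π!·Σ² = 6627/461890  (sign -1)
I_A²/I_B² = (12/1615)/(6627/461890) = 1144/2209

1144/2209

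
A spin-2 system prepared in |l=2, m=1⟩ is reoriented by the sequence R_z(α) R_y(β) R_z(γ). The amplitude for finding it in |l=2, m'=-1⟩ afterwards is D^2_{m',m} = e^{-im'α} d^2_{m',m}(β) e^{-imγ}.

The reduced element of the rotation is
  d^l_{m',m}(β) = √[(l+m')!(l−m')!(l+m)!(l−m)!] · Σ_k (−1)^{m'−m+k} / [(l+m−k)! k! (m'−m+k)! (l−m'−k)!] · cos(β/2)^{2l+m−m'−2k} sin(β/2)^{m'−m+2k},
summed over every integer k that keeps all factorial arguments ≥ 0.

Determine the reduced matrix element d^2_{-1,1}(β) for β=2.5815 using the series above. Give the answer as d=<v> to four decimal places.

d=-0.6414

d^2_{-1,1}(β=2.5815) via the finite sum:
With c≡cos(β/2)=0.276400 and s≡sin(β/2)=0.961043, N=[1·6·6·1]^{1/2}=6.000000
k: max(0,(1)−(-1))=2 … min(2+(1),2−(-1))=3
  k=2: (−1)^0·6.0000/(2)·0.2764^2·0.9610^2 = +0.211682
  k=3: (−1)^1·6.0000/(6)·0.2764^0·0.9610^4 = -0.853042
d^2_{-1,1}(2.5815) = +0.211682 -0.853042 = -0.641361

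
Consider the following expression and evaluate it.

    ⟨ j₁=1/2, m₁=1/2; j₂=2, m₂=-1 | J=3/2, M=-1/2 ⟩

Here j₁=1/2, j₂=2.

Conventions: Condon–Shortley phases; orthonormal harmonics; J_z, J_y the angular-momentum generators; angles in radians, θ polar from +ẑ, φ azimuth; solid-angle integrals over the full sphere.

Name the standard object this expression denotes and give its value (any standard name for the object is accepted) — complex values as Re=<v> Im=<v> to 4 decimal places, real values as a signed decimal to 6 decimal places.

This is a Clebsch–Gordan (vector-coupling) coefficient.
√[4·1!0!3!/5! · 1!0!1!3!1!2!] = √(12/5)
  +(−1)^0/∏(0,1,0,1,0,2)! = 1/2  (running 1/2)
⟨..|..⟩ = √(12/5)·(1/2) = +0.774597

Clebsch–Gordan coefficient, +√(3/5) ≈ +0.774597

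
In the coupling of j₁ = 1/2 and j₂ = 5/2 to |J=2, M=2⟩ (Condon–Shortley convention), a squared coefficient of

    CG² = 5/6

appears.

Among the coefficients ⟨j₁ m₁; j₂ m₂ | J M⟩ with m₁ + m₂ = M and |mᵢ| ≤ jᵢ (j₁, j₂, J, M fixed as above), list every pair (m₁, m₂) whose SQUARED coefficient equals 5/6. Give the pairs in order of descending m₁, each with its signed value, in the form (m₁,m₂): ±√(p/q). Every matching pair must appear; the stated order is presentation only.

(-1/2,5/2): −√(5/6)

Admissible pairs with m₁+m₂ = M = 2: (-1/2,5/2), (1/2,3/2)
  (m₁,m₂)=(1/2,3/2): CG² = 1/6, CG = +√(1/6)
  (m₁,m₂)=(-1/2,5/2): CG² = 5/6, CG = −√(5/6)   ← matches the target
Pairs with CG² = 5/6: (-1/2,5/2): −√(5/6)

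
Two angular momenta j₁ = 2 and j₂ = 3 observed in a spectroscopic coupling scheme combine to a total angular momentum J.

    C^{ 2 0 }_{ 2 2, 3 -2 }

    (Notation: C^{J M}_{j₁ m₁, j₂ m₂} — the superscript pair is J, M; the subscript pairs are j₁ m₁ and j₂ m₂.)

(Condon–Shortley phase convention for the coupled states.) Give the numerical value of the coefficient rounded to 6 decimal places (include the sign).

+√(5/14) = +0.597614

√[5·3!1!3!/8! · 4!0!1!5!2!2!] = √(360/7)
  +(−1)^0/∏(0,3,0,1,1,2)! = 1/12  (running 1/12)
⟨..|..⟩ = √(360/7)·(1/12) = +0.597614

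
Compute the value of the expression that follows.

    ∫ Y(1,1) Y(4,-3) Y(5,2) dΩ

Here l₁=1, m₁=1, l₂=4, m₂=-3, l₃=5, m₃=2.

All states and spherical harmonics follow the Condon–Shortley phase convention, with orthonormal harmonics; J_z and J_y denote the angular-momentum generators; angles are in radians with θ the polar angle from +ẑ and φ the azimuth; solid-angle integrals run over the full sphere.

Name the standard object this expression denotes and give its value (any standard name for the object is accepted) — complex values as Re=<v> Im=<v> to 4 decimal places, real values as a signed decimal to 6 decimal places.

This is a Gaunt coefficient — the integral of a triple product of spherical harmonics over the sphere.
m-sum 0 ✓  L=10 even ✓  3≤5≤5 ✓
Π(2lᵢ+1) = 3×9×11 = 297
triangle coeff Δ(1,4,5) = 1/495
Σ_t [0,0]: t=0:+1/576 = 1/576
(3j)²=5/99 [(1 4 5; 0 0 0)], sign=-1
Σ_t [0,0]: t=0:+1/10080 = 1/10080
(3j)²=1/165 [(1 4 5; 1 -3 2)], sign=-1
⇒ 4πI² = 1/11
I = (+1)√(1/11/(4π)) = 0.08505478

Gaunt coefficient, +0.085055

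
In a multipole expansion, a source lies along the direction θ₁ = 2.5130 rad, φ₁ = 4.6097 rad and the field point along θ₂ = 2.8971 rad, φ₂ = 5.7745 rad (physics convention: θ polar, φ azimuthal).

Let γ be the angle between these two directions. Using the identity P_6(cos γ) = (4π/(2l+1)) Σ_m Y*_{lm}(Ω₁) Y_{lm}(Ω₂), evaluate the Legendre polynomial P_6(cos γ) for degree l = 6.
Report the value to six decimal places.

Addition theorem: P_6(cos γ) = (4π/13) Σ_m Y*_{lm}(Ω₁) Y_{lm}(Ω₂), m = −6…6:
  m=-6: Y*=(-0.016296, 0.011539)  Y=(-0.000097, 0.000009)  product (0.000001, -0.000001)
  m=-5: Y*=(0.046735, 0.082879)  Y=(0.001115, -0.000760)  product (0.000115, 0.000057)
  m=-4: Y*=(0.242314, -0.105535)  Y=(-0.005128, 0.010249)  product (-0.000161, 0.003025)
  m=-3: Y*=(-0.136309, -0.428379)  Y=(-0.002949, -0.065871)  product (-0.027816, 0.010242)
  m=-2: Y*=(-0.369190, 0.076908)  Y=(0.133416, 0.215943)  product (-0.065863, -0.069463)
  m=-1: Y*=(-0.010085, -0.097865)  Y=(-0.507374, -0.282929)  product (-0.022572, 0.052508)
  m=+0: Y*=(-0.409792, -0.000000)  Y=(0.470881, 0.000000)  product (-0.192963, -0.000000)
  m=+1: Y*=(0.010085, -0.097865)  Y=(0.507374, -0.282929)  product (-0.022572, -0.052508)
  m=+2: Y*=(-0.369190, -0.076908)  Y=(0.133416, -0.215943)  product (-0.065863, 0.069463)
  m=+3: Y*=(0.136309, -0.428379)  Y=(0.002949, -0.065871)  product (-0.027816, -0.010242)
  m=+4: Y*=(0.242314, 0.105535)  Y=(-0.005128, -0.010249)  product (-0.000161, -0.003025)
  m=+5: Y*=(-0.046735, 0.082879)  Y=(-0.001115, -0.000760)  product (0.000115, -0.000057)
  m=+6: Y*=(-0.016296, -0.011539)  Y=(-0.000097, -0.000009)  product (0.000001, 0.000001)
Accumulated sum (-0.425555, 0.000000); after 4π/(2l+1) scaling, (-0.411360, 0.000000) ⇒ P_6 = -0.411360

-0.411360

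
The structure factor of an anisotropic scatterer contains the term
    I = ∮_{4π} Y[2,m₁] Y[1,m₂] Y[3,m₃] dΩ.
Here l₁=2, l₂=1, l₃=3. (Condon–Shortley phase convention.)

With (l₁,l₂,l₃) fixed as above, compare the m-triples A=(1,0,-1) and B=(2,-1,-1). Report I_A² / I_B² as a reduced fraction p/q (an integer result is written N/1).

8/1

Same 2,1,3: normalisation and zero-m 3j drop out of the ratio.
A: Δ: 0! 4! 2! / 7! → 1/105; sum: t=0:+1/6 = 1/6; 3j²(2 1 3; 1 0 -1) = Δ·Π!·Σ² = 8/105  (sign +1)
B: Δ: 0! 4! 2! / 7! → 1/105; sum: t=0:+1/48 = 1/48; 3j²(2 1 3; 2 -1 -1) = Δ·Π!·Σ² = 1/105  (sign +1)
I_A²/I_B² = (8/105)/(1/105) = 8/1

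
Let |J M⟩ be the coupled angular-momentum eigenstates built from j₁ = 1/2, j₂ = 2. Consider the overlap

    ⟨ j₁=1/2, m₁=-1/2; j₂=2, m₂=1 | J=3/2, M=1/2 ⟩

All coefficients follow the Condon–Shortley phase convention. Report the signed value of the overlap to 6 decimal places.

j₁+j₂−J=1  J+j₁−j₂=0  J−j₁+j₂=3  j₁+j₂+J+1=5
(j₁±m₁, j₂±m₂, J±M) = (0,1,3,1,2,1)
P² = 12/5
sum k=1..1:
  [1] −1/2 = -1/2
S = -1/2
C² = P²·S² = 3/5 ; C = -0.774597

-0.774597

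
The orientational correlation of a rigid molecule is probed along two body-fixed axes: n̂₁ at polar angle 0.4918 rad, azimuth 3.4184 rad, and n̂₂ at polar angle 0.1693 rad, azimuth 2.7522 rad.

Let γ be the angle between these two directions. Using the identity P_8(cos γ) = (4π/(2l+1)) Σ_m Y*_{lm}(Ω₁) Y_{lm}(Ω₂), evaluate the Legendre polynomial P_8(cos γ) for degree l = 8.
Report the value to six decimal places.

Addition theorem: P_8(cos γ) = (4π/17) Σ_m Y*_{lm}(Ω₁) Y_{lm}(Ω₂), m = −8…8:
  term(m=-8) = 0.00000 - 0.00000j   from Y*(Ω₁)=-0.00076 + 0.00102j, Y(Ω₂)=-0.00000 + 0.00000j
  term(m=-7) = -0.00000 - 0.00000j   from Y*(Ω₁)=0.00341 - 0.00888j, Y(Ω₂)=0.00001 - 0.00000j
  term(m=-6) = -0.00000 - 0.00000j   from Y*(Ω₁)=-0.00400 + 0.04429j, Y(Ω₂)=-0.00008 + 0.00008j
  term(m=-5) = -0.00018 - 0.00003j   from Y*(Ω₁)=-0.02705 - 0.14313j, Y(Ω₂)=0.00046 - 0.00117j
  term(m=-4) = -0.00303 + 0.00156j   from Y*(Ω₁)=0.15074 + 0.30153j, Y(Ω₂)=0.00013 + 0.01011j
  term(m=-3) = -0.01279 + 0.02805j   from Y*(Ω₁)=-0.34694 - 0.37968j, Y(Ω₂)=-0.02349 - 0.05515j
  term(m=-2) = 0.02283 + 0.09393j   from Y*(Ω₁)=0.32974 + 0.20381j, Y(Ω₂)=0.17748 + 0.17515j
  term(m=-1) = -0.07711 - 0.06062j   from Y*(Ω₁)=0.14761 + 0.04194j, Y(Ω₂)=-0.59136 - 0.24266j
  term(m=+0) = -0.28582 + 0.00000j   from Y*(Ω₁)=-0.44974 + 0.00000j, Y(Ω₂)=0.63553 + 0.00000j
  term(m=+1) = -0.07711 + 0.06062j   from Y*(Ω₁)=-0.14761 + 0.04194j, Y(Ω₂)=0.59136 - 0.24266j
  term(m=+2) = 0.02283 - 0.09393j   from Y*(Ω₁)=0.32974 - 0.20381j, Y(Ω₂)=0.17748 - 0.17515j
  term(m=+3) = -0.01279 - 0.02805j   from Y*(Ω₁)=0.34694 - 0.37968j, Y(Ω₂)=0.02349 - 0.05515j
  term(m=+4) = -0.00303 - 0.00156j   from Y*(Ω₁)=0.15074 - 0.30153j, Y(Ω₂)=0.00013 - 0.01011j
  term(m=+5) = -0.00018 + 0.00003j   from Y*(Ω₁)=0.02705 - 0.14313j, Y(Ω₂)=-0.00046 - 0.00117j
  term(m=+6) = -0.00000 + 0.00000j   from Y*(Ω₁)=-0.00400 - 0.04429j, Y(Ω₂)=-0.00008 - 0.00008j
  term(m=+7) = -0.00000 + 0.00000j   from Y*(Ω₁)=-0.00341 - 0.00888j, Y(Ω₂)=-0.00001 - 0.00000j
  term(m=+8) = 0.00000 + 0.00000j   from Y*(Ω₁)=-0.00076 - 0.00102j, Y(Ω₂)=-0.00000 - 0.00000j
Accumulated sum -0.42641 - 0.00000j; after 4π/(2l+1) scaling, -0.31520 - 0.00000j ⇒ P_8 = -0.315200

-0.315200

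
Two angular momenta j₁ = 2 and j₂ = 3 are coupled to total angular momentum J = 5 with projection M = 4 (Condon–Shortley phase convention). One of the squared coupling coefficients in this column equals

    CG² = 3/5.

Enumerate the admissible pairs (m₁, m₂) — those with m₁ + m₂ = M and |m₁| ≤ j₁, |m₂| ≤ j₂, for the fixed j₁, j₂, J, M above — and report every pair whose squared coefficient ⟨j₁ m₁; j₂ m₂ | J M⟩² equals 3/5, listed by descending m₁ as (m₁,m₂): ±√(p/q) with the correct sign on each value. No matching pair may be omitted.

(2,2): +√(3/5)

Admissible pairs with m₁+m₂ = M = 4: (1,3), (2,2)
  (m₁,m₂)=(2,2): CG² = 3/5, CG = +√(3/5)   ← matches the target
  (m₁,m₂)=(1,3): CG² = 2/5, CG = +√(2/5)
Pairs with CG² = 3/5: (2,2): +√(3/5)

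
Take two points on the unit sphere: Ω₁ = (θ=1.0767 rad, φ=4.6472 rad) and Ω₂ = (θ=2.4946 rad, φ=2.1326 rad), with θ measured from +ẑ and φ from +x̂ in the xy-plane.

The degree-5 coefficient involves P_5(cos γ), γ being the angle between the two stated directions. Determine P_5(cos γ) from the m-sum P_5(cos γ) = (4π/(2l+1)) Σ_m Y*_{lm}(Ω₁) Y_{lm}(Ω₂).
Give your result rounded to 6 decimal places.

0.388414

Term-by-term m-sum for l=5 (normalisation 4π/11 = 1.142397):
  term(m=-5) = (0.009068, 0.000060)   from Y*(Ω₁)=(-0.078607, -0.232566), Y(Ω₂)=(-0.012059, 0.034914)
  term(m=-4) = (0.052105, 0.038280)   from Y*(Ω₁)=(0.404033, -0.107809), Y(Ω₂)=(0.096790, 0.120572)
  term(m=-3) = (0.026446, 0.082508)   from Y*(Ω₁)=(0.046979, 0.237152), Y(Ω₂)=(0.356030, -0.040986)
  term(m=-2) = (0.028227, -0.086095)   from Y*(Ω₁)=(0.200930, -0.026346), Y(Ω₂)=(0.193339, -0.403132)
  term(m=-1) = (0.028670, -0.020772)   from Y*(Ω₁)=(0.019956, 0.305693), Y(Ω₂)=(-0.061566, -0.097807)
  term(m=+0) = (0.050967, 0.000000)   from Y*(Ω₁)=(0.135524, -0.000000), Y(Ω₂)=(0.376076, 0.000000)
  term(m=+1) = (0.028670, 0.020772)   from Y*(Ω₁)=(-0.019956, 0.305693), Y(Ω₂)=(0.061566, -0.097807)
  term(m=+2) = (0.028227, 0.086095)   from Y*(Ω₁)=(0.200930, 0.026346), Y(Ω₂)=(0.193339, 0.403132)
  term(m=+3) = (0.026446, -0.082508)   from Y*(Ω₁)=(-0.046979, 0.237152), Y(Ω₂)=(-0.356030, -0.040986)
  term(m=+4) = (0.052105, -0.038280)   from Y*(Ω₁)=(0.404033, 0.107809), Y(Ω₂)=(0.096790, -0.120572)
  term(m=+5) = (0.009068, -0.000060)   from Y*(Ω₁)=(0.078607, -0.232566), Y(Ω₂)=(0.012059, 0.034914)
Accumulated sum (0.339999, -0.000000); after 4π/(2l+1) scaling, (0.388414, -0.000000) ⇒ P_5 = 0.388414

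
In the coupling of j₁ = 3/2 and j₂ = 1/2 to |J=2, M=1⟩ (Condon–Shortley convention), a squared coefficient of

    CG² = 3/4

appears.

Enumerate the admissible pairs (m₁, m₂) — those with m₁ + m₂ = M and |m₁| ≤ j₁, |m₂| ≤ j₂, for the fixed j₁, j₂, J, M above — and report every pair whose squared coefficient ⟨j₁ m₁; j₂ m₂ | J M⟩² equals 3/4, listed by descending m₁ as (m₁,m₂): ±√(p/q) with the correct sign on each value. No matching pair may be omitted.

Admissible pairs with m₁+m₂ = M = 1: (1/2,1/2), (3/2,-1/2)
  (m₁,m₂)=(3/2,-1/2): CG² = 1/4, CG = +√(1/4)
  (m₁,m₂)=(1/2,1/2): CG² = 3/4, CG = +√(3/4)   ← matches the target
Pairs with CG² = 3/4: (1/2,1/2): +√(3/4)

(1/2,1/2): +√(3/4)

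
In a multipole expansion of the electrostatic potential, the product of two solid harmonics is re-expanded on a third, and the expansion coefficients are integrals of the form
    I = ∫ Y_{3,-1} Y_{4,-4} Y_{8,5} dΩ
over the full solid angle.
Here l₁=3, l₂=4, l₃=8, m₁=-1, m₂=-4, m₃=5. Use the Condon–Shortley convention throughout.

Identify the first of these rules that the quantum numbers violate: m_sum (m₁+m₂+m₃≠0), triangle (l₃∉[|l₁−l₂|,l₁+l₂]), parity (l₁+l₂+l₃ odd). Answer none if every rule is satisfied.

triangle

azimuthal sum: -1 − 4 + 5 = 0  ✓
l₃ must lie in [1,7]; have l₃=8  ✗
L = 3 + 4 + 8 = 15 (odd)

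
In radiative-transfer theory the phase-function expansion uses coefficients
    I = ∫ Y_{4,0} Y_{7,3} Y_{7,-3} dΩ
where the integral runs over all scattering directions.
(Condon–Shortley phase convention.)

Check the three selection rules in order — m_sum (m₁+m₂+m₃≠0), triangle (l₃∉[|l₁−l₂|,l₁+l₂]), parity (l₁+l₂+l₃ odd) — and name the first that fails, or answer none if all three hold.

none

azimuthal sum: 0 + 3 − 3 = 0  ✓
3 ≤ 7 ≤ 11 (triangle on l)  ✓
L = 4 + 7 + 7 = 18 (even)  ✓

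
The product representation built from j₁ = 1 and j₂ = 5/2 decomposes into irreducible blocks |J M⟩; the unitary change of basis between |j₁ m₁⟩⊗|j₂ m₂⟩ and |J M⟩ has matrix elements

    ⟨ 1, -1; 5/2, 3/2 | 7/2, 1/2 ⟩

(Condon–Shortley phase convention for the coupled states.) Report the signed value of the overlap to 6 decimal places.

j₁+j₂−J=0  J+j₁−j₂=2  J−j₁+j₂=5  j₁+j₂+J+1=8
(j₁±m₁, j₂±m₂, J±M) = (0,2,4,1,4,3)
P² = 2304/7
sum k=0..0:
  [0] +1/48 = 1/48
S = 1/48
C² = P²·S² = 1/7 ; C = +0.377964

+√(1/7) = +0.377964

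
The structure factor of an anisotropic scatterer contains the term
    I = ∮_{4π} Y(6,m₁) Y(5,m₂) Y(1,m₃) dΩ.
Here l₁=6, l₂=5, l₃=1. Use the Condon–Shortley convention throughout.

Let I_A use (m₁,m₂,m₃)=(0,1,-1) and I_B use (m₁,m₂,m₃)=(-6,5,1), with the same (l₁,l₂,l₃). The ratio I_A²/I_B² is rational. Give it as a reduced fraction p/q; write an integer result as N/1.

Same 6,5,1: normalisation and zero-m 3j drop out of the ratio.
A: Δ: 10! 2! 0! / 13! → 1/858; sum: t=6:+1/34560 = 1/34560; 3j²(6 5 1; 0 1 -1) = Δ·Π!·Σ² = 5/286  (sign +1)
B: Δ: 10! 2! 0! / 13! → 1/858; sum: t=10:+1/7257600 = 1/7257600; 3j²(6 5 1; -6 5 1) = Δ·Π!·Σ² = 1/13  (sign +1)
I_A²/I_B² = (5/286)/(1/13) = 5/22

5/22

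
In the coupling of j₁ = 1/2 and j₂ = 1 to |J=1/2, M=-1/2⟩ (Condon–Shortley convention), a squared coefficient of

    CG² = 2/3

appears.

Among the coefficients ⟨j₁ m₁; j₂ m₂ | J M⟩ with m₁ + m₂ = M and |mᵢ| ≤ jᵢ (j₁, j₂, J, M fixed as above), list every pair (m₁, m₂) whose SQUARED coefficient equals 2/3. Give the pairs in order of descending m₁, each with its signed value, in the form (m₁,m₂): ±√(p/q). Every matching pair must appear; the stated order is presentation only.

(1/2,-1): +√(2/3)

Admissible pairs with m₁+m₂ = M = -1/2: (-1/2,0), (1/2,-1)
  (m₁,m₂)=(1/2,-1): CG² = 2/3, CG = +√(2/3)   ← matches the target
  (m₁,m₂)=(-1/2,0): CG² = 1/3, CG = −√(1/3)
Pairs with CG² = 2/3: (1/2,-1): +√(2/3)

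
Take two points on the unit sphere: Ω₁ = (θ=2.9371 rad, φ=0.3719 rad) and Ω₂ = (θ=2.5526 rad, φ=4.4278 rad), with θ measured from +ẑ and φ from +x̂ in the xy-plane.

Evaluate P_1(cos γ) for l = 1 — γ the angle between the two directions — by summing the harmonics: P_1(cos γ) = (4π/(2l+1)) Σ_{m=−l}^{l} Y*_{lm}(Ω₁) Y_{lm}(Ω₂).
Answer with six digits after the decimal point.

Term-by-term m-sum for l=1 (normalisation 4π/3 = 4.188790):
  term(m=-1) = -0.008219+0.010667i   from Y*(Ω₁)=+0.065363+0.025495i, Y(Ω₂)=-0.053887+0.184210i
  term(m=+0) = +0.194370+0.000000i   from Y*(Ω₁)=-0.478422-0.000000i, Y(Ω₂)=-0.406273+0.000000i
  term(m=+1) = -0.008219-0.010667i   from Y*(Ω₁)=-0.065363+0.025495i, Y(Ω₂)=+0.053887+0.184210i
Accumulated sum +0.177933+0.000000i; after 4π/(2l+1) scaling, +0.745323+0.000000i ⇒ P_1 = 0.745323

0.745323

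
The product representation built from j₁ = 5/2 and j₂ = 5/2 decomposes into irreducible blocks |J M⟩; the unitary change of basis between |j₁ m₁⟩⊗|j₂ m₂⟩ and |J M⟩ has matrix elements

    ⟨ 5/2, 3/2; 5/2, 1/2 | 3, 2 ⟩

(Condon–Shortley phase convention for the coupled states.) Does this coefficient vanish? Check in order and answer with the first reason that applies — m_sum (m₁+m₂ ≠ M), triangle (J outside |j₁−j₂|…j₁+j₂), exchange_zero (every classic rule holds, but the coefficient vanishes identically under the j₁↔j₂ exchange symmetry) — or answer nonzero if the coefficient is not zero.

nonzero

m-sum: m₁+m₂ = 3/2+1/2 = 2, M = 2  ✓
triangle: |j₁−j₂| = 0 ≤ J = 3 ≤ j₁+j₂ = 5  ✓
exchange: j₁≠j₂ or m₁≠m₂ — the exchange symmetry imposes no constraint here
value check: CG = −√(1/12) = -0.288675 ≠ 0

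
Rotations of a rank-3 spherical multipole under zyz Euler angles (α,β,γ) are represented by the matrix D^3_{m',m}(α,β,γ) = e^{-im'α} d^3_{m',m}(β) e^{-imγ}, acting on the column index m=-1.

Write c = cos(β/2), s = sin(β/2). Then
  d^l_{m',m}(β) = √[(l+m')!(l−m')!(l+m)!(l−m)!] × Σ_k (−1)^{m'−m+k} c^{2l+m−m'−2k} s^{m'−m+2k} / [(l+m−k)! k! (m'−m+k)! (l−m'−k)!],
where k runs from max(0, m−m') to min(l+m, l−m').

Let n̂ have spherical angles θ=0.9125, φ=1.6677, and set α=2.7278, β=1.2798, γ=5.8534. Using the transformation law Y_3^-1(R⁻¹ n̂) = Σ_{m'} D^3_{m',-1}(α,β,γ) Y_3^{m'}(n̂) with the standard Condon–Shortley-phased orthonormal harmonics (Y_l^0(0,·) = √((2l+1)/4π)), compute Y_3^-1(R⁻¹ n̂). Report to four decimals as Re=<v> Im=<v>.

Re=-0.0229 Im=0.1307

Need the full column D^3_{m',-1} for m'=−3..3 at α=2.7278, β=1.2798, γ=5.8534.
cos(β/2)=0.802155, sin(β/2)=0.597115
d^3_{-3,-1}: single k=2 term ⇒ +0.571737;  D = +0.057287+0.568859i
d^3_{-2,-1}: k∈[1..2] ⇒ +0.627120 -0.694992 = -0.067872;  D = -0.020926+0.064566i
d^3_{-1,-1}: k∈[0..2] ⇒ +0.266410 -1.180974 +0.490796 = -0.423768;  D = +0.281719-0.316566i
d^3_{0,-1}: k∈[0..2] ⇒ -0.686976 +1.141989 -0.210931 = +0.244082;  D = +0.221884-0.101703i
d^3_{1,-1}: k∈[0..2] ⇒ +0.885731 -0.654395 +0.045326 = +0.276662;  D = -0.276627+0.004424i
d^3_{2,-1}: k∈[0..1] ⇒ -0.694992 +0.192553 = -0.502440;  D = -0.463207-0.194641i
d^3_{3,-1}: single k=0 term ⇒ +0.316807;  D = -0.218072-0.229807i
Y_3^{m'}(θ=0.9125,φ=1.6677) and Σ D·Y over m':
  (+0.0573+0.5689i)·(+0.0592+0.1979i)  (-0.0209+0.0646i)·(-0.3839+0.0753i)  (+0.2817-0.3166i)·(-0.0216-0.2217i)  (+0.2219-0.1017i)·(-0.2577+0.0000i)  (-0.2766+0.0044i)·(+0.0216-0.2217i)  (-0.4632-0.1946i)·(-0.3839-0.0753i)  (-0.2181-0.2298i)·(-0.0592+0.1979i)
Y_3^-1(R⁻¹ n̂) = -0.022865+0.130722i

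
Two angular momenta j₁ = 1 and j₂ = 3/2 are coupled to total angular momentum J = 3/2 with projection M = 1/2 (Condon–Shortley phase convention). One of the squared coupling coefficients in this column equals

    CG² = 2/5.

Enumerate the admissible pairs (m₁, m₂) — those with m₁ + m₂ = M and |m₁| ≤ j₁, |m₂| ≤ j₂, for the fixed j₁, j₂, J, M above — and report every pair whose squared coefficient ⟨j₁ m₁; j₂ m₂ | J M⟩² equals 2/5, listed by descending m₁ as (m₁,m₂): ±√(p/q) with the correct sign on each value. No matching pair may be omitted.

(-1,3/2): −√(2/5)

Admissible pairs with m₁+m₂ = M = 1/2: (-1,3/2), (0,1/2), (1,-1/2)
  (m₁,m₂)=(1,-1/2): CG² = 8/15, CG = +√(8/15)
  (m₁,m₂)=(0,1/2): CG² = 1/15, CG = −√(1/15)
  (m₁,m₂)=(-1,3/2): CG² = 2/5, CG = −√(2/5)   ← matches the target
Pairs with CG² = 2/5: (-1,3/2): −√(2/5)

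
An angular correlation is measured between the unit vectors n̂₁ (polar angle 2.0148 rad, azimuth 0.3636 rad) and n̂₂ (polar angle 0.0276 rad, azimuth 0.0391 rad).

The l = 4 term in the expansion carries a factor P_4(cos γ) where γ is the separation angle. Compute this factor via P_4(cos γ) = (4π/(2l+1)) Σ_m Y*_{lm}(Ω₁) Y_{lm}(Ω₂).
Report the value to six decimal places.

Addition theorem: P_4(cos γ) = (4π/9) Σ_m Y*_{lm}(Ω₁) Y_{lm}(Ω₂), m = −4…4:
  term(m=-4) = (0.000000, 0.000000)   from Y*(Ω₁)=(0.034177, 0.292296), Y(Ω₂)=(0.000000, -0.000000)
  term(m=-3) = (-0.000006, -0.000009)   from Y*(Ω₁)=(-0.182837, -0.351200), Y(Ω₂)=(0.000026, -0.000003)
  term(m=-2) = (0.000097, 0.000073)   from Y*(Ω₁)=(0.059434, 0.052889), Y(Ω₂)=(0.001523, -0.000119)
  term(m=-1) = (0.015491, 0.005211)   from Y*(Ω₁)=(0.293012, 0.111496), Y(Ω₂)=(0.052093, -0.002038)
  term(m=+0) = (-0.119858, -0.000000)   from Y*(Ω₁)=(-0.142169, -0.000000), Y(Ω₂)=(0.843064, 0.000000)
  term(m=+1) = (0.015491, -0.005211)   from Y*(Ω₁)=(-0.293012, 0.111496), Y(Ω₂)=(-0.052093, -0.002038)
  term(m=+2) = (0.000097, -0.000073)   from Y*(Ω₁)=(0.059434, -0.052889), Y(Ω₂)=(0.001523, 0.000119)
  term(m=+3) = (-0.000006, 0.000009)   from Y*(Ω₁)=(0.182837, -0.351200), Y(Ω₂)=(-0.000026, -0.000003)
  term(m=+4) = (0.000000, -0.000000)   from Y*(Ω₁)=(0.034177, -0.292296), Y(Ω₂)=(0.000000, 0.000000)
Σ over m = (-0.088694, 0.000000); ×(4π/9) → (-0.123840, 0.000000). Real part: -0.123840

-0.123840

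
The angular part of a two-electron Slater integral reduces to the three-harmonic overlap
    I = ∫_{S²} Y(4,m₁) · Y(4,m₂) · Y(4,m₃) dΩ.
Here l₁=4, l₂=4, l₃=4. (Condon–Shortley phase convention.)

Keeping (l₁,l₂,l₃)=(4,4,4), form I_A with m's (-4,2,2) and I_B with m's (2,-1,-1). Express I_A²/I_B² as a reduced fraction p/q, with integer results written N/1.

7/4

Shared (l₁,l₂,l₃)=(4,4,4): N and (l;000)² cancel in I_A²/I_B².
A: Δ = 4!·4!·4!/13! = 1/450450; Racah Σ t=4..4: t=4:+1/2304 = 1/2304; ⇒ 3j(4 4 4; -4 2 2)² = 5/143, sgn +1
B: Δ = 4!·4!·4!/13! = 1/450450; Racah Σ t=0..2: t=0:+1/576 t=1:−1/144 t=2:+1/576 = -1/288; ⇒ 3j(4 4 4; 2 -1 -1)² = 20/1001, sgn +1
I_A²/I_B² = (5/143)/(20/1001) = 7/4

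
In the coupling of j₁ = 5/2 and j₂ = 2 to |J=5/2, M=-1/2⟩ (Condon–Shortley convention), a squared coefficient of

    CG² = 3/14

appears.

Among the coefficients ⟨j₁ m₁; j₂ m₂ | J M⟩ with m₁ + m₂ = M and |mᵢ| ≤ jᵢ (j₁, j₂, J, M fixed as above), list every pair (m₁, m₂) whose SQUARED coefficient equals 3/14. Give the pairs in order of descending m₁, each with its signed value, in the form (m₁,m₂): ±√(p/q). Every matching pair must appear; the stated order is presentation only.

Admissible pairs with m₁+m₂ = M = -1/2: (-5/2,2), (-3/2,1), (-1/2,0), (1/2,-1), (3/2,-2)
  (m₁,m₂)=(3/2,-2): CG² = 27/70, CG = +√(27/70)
  (m₁,m₂)=(1/2,-1): CG² = 0/1, CG = 0
  (m₁,m₂)=(-1/2,0): CG² = 8/35, CG = −√(8/35)
  (m₁,m₂)=(-3/2,1): CG² = 6/35, CG = +√(6/35)
  (m₁,m₂)=(-5/2,2): CG² = 3/14, CG = +√(3/14)   ← matches the target
Pairs with CG² = 3/14: (-5/2,2): +√(3/14)

(-5/2,2): +√(3/14)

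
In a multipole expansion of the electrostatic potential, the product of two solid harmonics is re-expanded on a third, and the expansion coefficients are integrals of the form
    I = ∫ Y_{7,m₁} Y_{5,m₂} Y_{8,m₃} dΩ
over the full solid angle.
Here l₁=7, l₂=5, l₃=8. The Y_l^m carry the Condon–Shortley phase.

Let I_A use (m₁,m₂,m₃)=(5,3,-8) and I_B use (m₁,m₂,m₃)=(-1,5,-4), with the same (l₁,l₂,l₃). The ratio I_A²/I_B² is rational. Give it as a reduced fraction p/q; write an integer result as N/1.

572/525

Same 7,5,8: normalisation and zero-m 3j drop out of the ratio.
A: Δ: 4! 10! 6! / 21! → 1/814773960; sum: t=2:+1/10450944000 = 1/10450944000; 3j²(7 5 8; 5 3 -8) = Δ·Π!·Σ² = 88/4845  (sign +1)
B: Δ: 4! 10! 6! / 21! → 1/814773960; sum: t=4:+1/298598400 = 1/298598400; 3j²(7 5 8; -1 5 -4) = Δ·Π!·Σ² = 70/4199  (sign +1)
I_A²/I_B² = (88/4845)/(70/4199) = 572/525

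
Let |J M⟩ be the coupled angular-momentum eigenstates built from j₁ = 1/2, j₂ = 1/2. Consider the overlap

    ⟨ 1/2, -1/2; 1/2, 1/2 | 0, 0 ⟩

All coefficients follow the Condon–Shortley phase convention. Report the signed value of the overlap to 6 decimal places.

√[1·1!0!0!/2! · 0!1!1!0!0!0!] = √(1/2)
  +(−1)^1/∏(1,0,0,0,0,0)! = -1  (running -1)
⟨..|..⟩ = √(1/2)·(-1) = -0.707107

−√(1/2) ≈ -0.707107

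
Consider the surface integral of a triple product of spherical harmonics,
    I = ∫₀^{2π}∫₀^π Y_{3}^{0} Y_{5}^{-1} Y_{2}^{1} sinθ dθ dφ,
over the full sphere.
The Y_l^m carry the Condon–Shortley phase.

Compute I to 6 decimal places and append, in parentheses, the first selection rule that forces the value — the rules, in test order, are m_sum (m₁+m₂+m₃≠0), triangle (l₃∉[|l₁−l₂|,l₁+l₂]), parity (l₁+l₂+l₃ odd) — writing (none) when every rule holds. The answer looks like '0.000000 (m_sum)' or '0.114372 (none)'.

-0.214318 (none)

Rules hold: Σm=0, L=10 even, 2≤2≤8.
N = 7·11·5 = 385
Δ = 6!·0!·4!/11! = 1/2310
Racah Σ t=3..3: t=3:−1/144 = -1/144
⇒ 3j(3 5 2; 0 0 0)² = 10/231, sgn -1
Racah Σ t=3..3: t=3:−1/216 = -1/216
⇒ 3j(3 5 2; 0 -1 1)² = 8/231, sgn +1
4πI² = N·(3j₀)²·(3jₘ)² = 400/693
I = -1·√(0.577201/4π) = -0.21431790
No selection rule forces the value: the integral is nonzero (none).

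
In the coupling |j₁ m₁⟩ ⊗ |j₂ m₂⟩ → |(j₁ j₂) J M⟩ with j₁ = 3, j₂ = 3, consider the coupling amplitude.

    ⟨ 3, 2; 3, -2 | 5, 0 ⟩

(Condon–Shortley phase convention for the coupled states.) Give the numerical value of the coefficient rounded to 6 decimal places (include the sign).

√[11·1!5!5!/12! · 5!1!1!5!5!5!] = √(480000/7)
  +(−1)^0/∏(0,1,1,1,4,4)! = 1/576  (running 1/576)
  +(−1)^1/∏(1,0,0,0,5,5)! = -1/14400  (running 1/600)
⟨..|..⟩ = √(480000/7)·(1/600) = +0.436436

+√(4/21) ≈ +0.436436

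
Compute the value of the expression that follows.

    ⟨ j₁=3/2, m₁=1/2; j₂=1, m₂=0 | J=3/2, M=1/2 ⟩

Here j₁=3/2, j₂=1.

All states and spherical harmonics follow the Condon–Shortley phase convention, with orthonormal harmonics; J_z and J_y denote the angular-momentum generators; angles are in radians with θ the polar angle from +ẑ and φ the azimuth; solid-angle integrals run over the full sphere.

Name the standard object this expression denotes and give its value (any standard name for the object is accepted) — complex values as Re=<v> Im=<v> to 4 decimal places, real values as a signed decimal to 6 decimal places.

This is a Clebsch–Gordan (vector-coupling) coefficient.
triangle: 1!·2!·1!/5! = 2/120
(j±m)!: 2!·1!·1!·1!·2!·1! = 4
prefactor² = (2J+1)·Δ·N² = 4/15
  k=0: +1/(0!·1!·1!·1!·1!·0!) = 1
  k=1: −1/(1!·0!·0!·0!·2!·1!) = -1/2
Σ = 1/2  ⇒  CG² = 4/15·(1/2)² = 1/15
CG = +√(1/15) = +0.258199

Clebsch–Gordan coefficient, +√(1/15) ≈ +0.258199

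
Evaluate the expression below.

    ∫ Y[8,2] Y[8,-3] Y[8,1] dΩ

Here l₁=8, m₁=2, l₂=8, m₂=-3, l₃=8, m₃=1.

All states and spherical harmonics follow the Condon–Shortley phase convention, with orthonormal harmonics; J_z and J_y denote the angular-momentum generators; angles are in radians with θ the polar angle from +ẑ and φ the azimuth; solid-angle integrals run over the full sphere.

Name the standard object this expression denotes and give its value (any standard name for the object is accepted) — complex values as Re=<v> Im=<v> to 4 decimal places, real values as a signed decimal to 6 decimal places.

Gaunt coefficient, -0.049397

This is a Gaunt coefficient — the integral of a triple product of spherical harmonics over the sphere.
Checks pass: Σm=0; 24 even; l₃=8∈[0,16].
(2·8+1)(2·8+1)(2·8+1) = 4913
Δ: 8! 8! 8! / 25! → 1/236637794250
sum: t=0:+1/65548320768000 t=1:−1/128024064000 t=2:+1/2985984000 t=3:−1/373248000 t=4:+1/191102976 t=5:−1/373248000 t=6:+1/2985984000 t=7:−1/128024064000 t=8:+1/65548320768000 = 11/20808990720
3j²(8 8 8; 0 0 0) = Δ·Π!·Σ² = 490/96577  (sign +1)
sum: t=0:+1/41803776000 t=1:−1/2090188800 t=2:+1/597196800 t=3:−1/746496000 t=4:+1/4180377600 t=5:−1/146313216000 = 11/97542144000
3j²(8 8 8; 2 -3 1) = Δ·Π!·Σ² = 594/482885  (sign -1)
combine: 4πI² = 4913·490/96577·594/482885 = 989604/32273761
take √, sign -1: I = -0.04939705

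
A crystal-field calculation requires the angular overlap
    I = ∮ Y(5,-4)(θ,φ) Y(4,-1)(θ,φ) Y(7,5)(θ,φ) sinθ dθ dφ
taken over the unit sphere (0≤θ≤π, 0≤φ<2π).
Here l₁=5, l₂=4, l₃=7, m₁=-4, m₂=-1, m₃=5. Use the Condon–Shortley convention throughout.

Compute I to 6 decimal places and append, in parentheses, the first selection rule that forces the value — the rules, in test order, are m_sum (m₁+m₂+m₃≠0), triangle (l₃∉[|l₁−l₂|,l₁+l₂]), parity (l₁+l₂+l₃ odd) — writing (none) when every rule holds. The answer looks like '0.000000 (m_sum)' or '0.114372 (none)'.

m-sum 0 ✓  L=16 even ✓  1≤7≤9 ✓
Π(2lᵢ+1) = 11×9×15 = 1485
triangle coeff Δ(5,4,7) = 1/6126120
Σ_t [0,2]: t=0:+1/69120 t=1:−1/20736 t=2:+1/69120 = -1/51840
(3j)²=280/21879 [(5 4 7; 0 0 0)], sign=+1
Σ_t [1,2]: t=1:−1/1935360 t=2:+1/1209600 = 1/3225600
(3j)²=243/61880 [(5 4 7; -4 -1 5)], sign=+1
⇒ 4πI² = 3645/48841
I = (+1)√(3645/48841/(4π)) = 0.07706400
No selection rule forces the value: the integral is nonzero (none).

0.077064 (none)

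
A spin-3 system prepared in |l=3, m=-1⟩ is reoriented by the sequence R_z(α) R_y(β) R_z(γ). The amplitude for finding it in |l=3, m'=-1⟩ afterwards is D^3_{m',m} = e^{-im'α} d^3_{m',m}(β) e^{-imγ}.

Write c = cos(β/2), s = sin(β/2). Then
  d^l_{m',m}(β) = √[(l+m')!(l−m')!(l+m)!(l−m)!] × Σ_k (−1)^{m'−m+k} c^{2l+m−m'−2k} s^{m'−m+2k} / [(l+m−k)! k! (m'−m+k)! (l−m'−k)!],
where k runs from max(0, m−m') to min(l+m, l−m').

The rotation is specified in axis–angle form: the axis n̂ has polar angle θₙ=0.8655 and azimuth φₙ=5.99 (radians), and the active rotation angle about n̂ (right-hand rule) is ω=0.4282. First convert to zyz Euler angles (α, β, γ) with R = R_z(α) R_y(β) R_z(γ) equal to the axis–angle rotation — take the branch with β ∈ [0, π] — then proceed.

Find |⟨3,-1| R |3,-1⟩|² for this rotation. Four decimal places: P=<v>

P=0.5314

Axis–angle → zyz. n̂ = (sinθₙcosφₙ, sinθₙsinφₙ, cosθₙ) = (+0.728928, -0.220053, +0.648259), ω = 0.4282.
R = I cosω + sinω [n̂]ₓ + (1−cosω) n̂n̂ᵀ gives
  R = [+0.957687, -0.283661, -0.048710; +0.254697, +0.914087, -0.315555; +0.134036, +0.289797, +0.947656]
β = atan2(√(R₁₃²+R₂₃²), R₃₃) = 0.324983; α = atan2(R₂₃, R₁₃) mod 2π = 4.559234; γ = atan2(R₃₂, −R₃₁) mod 2π = 2.004012
Split into d^3_{-1,-1}(β=0.3250) × two z-phases.
Half-angle: c=0.986827, s=0.161777. N=√(2·24·2·24)=48.000000
k: max(0,(-1)−(-1))=0 … min(3+(-1),3−(-1))=2
  k=0: (−1)^0·48.0000/(48)·0.9868^6·0.1618^0 = +0.923521
  k=1: (−1)^1·48.0000/(6)·0.9868^4·0.1618^2 = -0.198559
  k=2: (−1)^2·48.0000/(8)·0.9868^2·0.1618^4 = +0.004002
d^3_{-1,-1}(0.3250) = +0.923521 -0.198559 +0.004002 = +0.728964
|D^3_{-1,-1}|² = |d^3_{-1,-1}(β)|² = (+0.728964)² = 0.531389 (the z-rotation phases have unit modulus)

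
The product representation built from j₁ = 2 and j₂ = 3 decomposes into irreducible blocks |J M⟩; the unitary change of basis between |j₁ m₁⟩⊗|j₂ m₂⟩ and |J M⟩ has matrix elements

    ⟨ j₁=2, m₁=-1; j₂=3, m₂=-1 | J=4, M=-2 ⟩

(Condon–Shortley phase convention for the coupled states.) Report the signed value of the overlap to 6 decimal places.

−√(1/28) = -0.188982

j₁+j₂−J=1  J+j₁−j₂=3  J−j₁+j₂=5  j₁+j₂+J+1=10
(j₁±m₁, j₂±m₂, J±M) = (1,3,2,4,2,6)
P² = 5184/7
sum k=0..1:
  [0] +1/72 = 1/72
  [1] −1/48 = -1/48
S = -1/144
C² = P²·S² = 1/28 ; C = -0.188982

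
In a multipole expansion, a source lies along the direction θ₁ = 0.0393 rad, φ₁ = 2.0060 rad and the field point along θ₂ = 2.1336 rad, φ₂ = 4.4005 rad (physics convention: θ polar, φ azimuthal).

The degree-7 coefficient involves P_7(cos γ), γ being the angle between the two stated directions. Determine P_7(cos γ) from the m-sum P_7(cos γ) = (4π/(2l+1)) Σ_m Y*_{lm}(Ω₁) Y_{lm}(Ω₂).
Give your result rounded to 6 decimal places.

-0.308047

Expand P_7 via completeness: Σ_{m} conj(Y_{7,m}) at Ω₁ times Y_{7,m} at Ω₂ —
  m=-7: Y*=(0.000000, 0.000000)  Y=(0.126658, 0.088982)  product (-0.000000, 0.000000)
  m=-6: Y*=(0.000000, -0.000000)  Y=(-0.108164, 0.349000)  product (0.000000, 0.000000)
  m=-5: Y*=(-0.000000, -0.000000)  Y=(-0.428851, 0.004868)  product (0.000000, 0.000000)
  m=-4: Y*=(-0.000003, 0.000017)  Y=(-0.044606, -0.133155)  product (0.000002, -0.000000)
  m=-3: Y*=(0.000516, -0.000140)  Y=(-0.226277, 0.166766)  product (-0.000093, 0.000118)
  m=-2: Y*=(-0.007424, -0.008807)  Y=(-0.229057, -0.164836)  product (0.000249, 0.003241)
  m=-1: Y*=(-0.067011, 0.144130)  Y=(-0.053262, 0.165199)  product (-0.020241, -0.018747)
  m=+0: Y*=(1.069050, -0.000000)  Y=(-0.306383, 0.000000)  product (-0.327538, 0.000000)
  m=+1: Y*=(0.067011, 0.144130)  Y=(0.053262, 0.165199)  product (-0.020241, 0.018747)
  m=+2: Y*=(-0.007424, 0.008807)  Y=(-0.229057, 0.164836)  product (0.000249, -0.003241)
  m=+3: Y*=(-0.000516, -0.000140)  Y=(0.226277, 0.166766)  product (-0.000093, -0.000118)
  m=+4: Y*=(-0.000003, -0.000017)  Y=(-0.044606, 0.133155)  product (0.000002, 0.000000)
  m=+5: Y*=(0.000000, -0.000000)  Y=(0.428851, 0.004868)  product (0.000000, -0.000000)
  m=+6: Y*=(0.000000, 0.000000)  Y=(-0.108164, -0.349000)  product (0.000000, -0.000000)
  m=+7: Y*=(-0.000000, 0.000000)  Y=(-0.126658, 0.088982)  product (-0.000000, -0.000000)
Σ over m = (-0.367704, 0.000000); ×(4π/15) → (-0.308047, 0.000000). Real part: -0.308047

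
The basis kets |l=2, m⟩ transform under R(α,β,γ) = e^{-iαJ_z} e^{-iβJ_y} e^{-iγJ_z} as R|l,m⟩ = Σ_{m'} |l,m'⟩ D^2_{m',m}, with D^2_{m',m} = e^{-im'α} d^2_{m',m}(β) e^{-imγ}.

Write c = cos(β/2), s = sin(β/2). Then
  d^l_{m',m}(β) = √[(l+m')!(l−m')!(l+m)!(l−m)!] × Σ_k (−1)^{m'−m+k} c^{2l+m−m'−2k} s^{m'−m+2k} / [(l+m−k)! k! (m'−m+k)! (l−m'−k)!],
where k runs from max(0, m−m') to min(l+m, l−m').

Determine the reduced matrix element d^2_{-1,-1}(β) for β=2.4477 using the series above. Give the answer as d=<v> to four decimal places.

d=-0.2934

d^2_{-1,-1}(β=2.4477) via the finite sum:
Half-angle: c=0.340028, s=0.940415. N=√(1·6·1·6)=6.000000
k: max(0,(-1)−(-1))=0 … min(2+(-1),2−(-1))=1
  k=0: (−1)^0·6.0000/(6)·0.3400^4·0.9404^0 = +0.013368
  k=1: (−1)^1·6.0000/(2)·0.3400^2·0.9404^2 = -0.306753
d^2_{-1,-1}(2.4477) = +0.013368 -0.306753 = -0.293386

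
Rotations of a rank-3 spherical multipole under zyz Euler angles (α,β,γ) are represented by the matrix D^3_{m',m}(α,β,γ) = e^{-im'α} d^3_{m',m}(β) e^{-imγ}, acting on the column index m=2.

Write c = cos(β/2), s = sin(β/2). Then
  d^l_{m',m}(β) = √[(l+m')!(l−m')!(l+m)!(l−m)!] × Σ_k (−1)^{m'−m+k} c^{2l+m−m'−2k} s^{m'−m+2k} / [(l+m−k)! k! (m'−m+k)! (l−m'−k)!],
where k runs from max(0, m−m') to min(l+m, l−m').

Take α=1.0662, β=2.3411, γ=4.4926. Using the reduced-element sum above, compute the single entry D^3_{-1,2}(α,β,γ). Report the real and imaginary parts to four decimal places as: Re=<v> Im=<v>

Re=0.0341 Im=0.5230

D^3_{-1,2}(1.0662,2.3411,4.4926) = e^{-i·-1·1.0662}·d^3_{-1,2}(2.3411)·e^{-i·2·4.4926}. Compute d first:
Half-angle: c=0.389645, s=0.920965. N=√(2·24·120·1)=75.894664
k: max(0,(2)−(-1))=3 … min(3+(2),3−(-1))=4
  k=3: (−1)^0·75.8947/(12)·0.3896^3·0.9210^3 = +0.292259
  k=4: (−1)^1·75.8947/(24)·0.3896^1·0.9210^5 = -0.816366
d^3_{-1,2}(2.3411) = +0.292259 -0.816366 = -0.524108
Attach z-rotation phases: D = e^{-i(-1)(1.0662)}·(-0.524108)·e^{-i(2)(4.4926)} = +0.034053+0.523000i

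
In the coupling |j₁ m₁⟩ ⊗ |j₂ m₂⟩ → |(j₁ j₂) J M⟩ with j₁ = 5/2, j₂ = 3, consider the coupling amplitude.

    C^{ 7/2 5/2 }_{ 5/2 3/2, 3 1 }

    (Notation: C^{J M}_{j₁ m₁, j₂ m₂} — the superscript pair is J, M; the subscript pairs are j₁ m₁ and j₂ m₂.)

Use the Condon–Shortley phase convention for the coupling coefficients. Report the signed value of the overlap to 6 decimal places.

√[8·2!3!4!/10! · 4!1!4!2!6!1!] = √(18432/35)
  +(−1)^0/∏(0,2,1,4,2,0)! = 1/96  (running 1/96)
  +(−1)^1/∏(1,1,0,3,3,1)! = -1/36  (running -5/288)
⟨..|..⟩ = √(18432/35)·(-5/288) = -0.398410

−√(10/63) ≈ -0.398410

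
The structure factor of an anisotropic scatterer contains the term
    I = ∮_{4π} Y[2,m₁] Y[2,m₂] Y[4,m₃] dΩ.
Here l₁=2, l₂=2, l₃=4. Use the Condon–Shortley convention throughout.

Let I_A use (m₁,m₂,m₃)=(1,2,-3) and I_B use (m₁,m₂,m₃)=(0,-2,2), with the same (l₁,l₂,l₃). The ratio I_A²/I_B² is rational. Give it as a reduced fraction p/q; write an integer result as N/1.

Shared (l₁,l₂,l₃)=(2,2,4): N and (l;000)² cancel in I_A²/I_B².
A: Δ = 0!·4!·4!/9! = 1/630; Racah Σ t=0..0: t=0:+1/144 = 1/144; ⇒ 3j(2 2 4; 1 2 -3)² = 1/18, sgn -1
B: Δ = 0!·4!·4!/9! = 1/630; Racah Σ t=0..0: t=0:+1/96 = 1/96; ⇒ 3j(2 2 4; 0 -2 2)² = 1/42, sgn +1
I_A²/I_B² = (1/18)/(1/42) = 7/3

7/3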